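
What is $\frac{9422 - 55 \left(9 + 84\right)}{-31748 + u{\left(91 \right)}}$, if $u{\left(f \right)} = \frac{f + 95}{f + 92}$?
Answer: $- \frac{262727}{1936566} \approx -0.13567$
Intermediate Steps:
$u{\left(f \right)} = \frac{95 + f}{92 + f}$
$\frac{9422 - 55 \left(9 + 84\right)}{-31748 + u{\left(91 \right)}} = \frac{9422 - 55 \left(9 + 84\right)}{-31748 + \frac{95 + 91}{92 + 91}} = \frac{9422 - 5115}{-31748 + \frac{1}{183} \cdot 186} = \frac{4307}{-31748 + \frac{62}{61}} = \frac{4307}{- \frac{1936566}{61}} = 4307 \left(- \frac{61}{1936566}\right) = - \frac{262727}{1936566}$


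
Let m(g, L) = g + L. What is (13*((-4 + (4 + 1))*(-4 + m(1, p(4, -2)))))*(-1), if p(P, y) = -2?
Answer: 65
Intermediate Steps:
m(g, L) = L + g
(13*((-4 + (4 + 1))*(-4 + m(1, p(4, -2)))))*(-1) = (13*((-4 + (4 + 1))*(-4 + (-2 + 1))))*(-1) = (13*((-4 + 5)*(-4 - 1)))*(-1) = (13*(1*(-5)))*(-1) = (13*(-5))*(-1) = -65*(-1) = 65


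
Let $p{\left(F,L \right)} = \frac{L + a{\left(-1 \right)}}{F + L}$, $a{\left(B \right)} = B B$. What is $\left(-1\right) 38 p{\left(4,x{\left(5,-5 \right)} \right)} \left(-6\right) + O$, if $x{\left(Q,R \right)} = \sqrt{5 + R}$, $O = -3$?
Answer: $54$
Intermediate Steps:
$a{\left(B \right)} = B^{2}$
$p{\left(F,L \right)} = \frac{1 + L}{F + L}$ ($p{\left(F,L \right)} = \frac{L + \left(-1\right)^{2}}{F + L} = \frac{L + 1}{F + L} = \frac{1 + L}{F + L}$)
$\left(-1\right) 38 p{\left(4,x{\left(5,-5 \right)} \right)} \left(-6\right) + O = \left(-1\right) 38 \frac{1 + \sqrt{5 - 5}}{4 + \sqrt{5 - 5}} \left(-6\right) - 3 = - 38 \frac{1 + \sqrt{0}}{4 + \sqrt{0}} \left(-6\right) - 3 = - 38 \frac{1 + 0}{4 + 0} \left(-6\right) - 3 = - 38 \cdot \frac{1}{4} \cdot 1 \left(-6\right) - 3 = - 38 \cdot \frac{1}{4} \left(-6\right) - 3 = \left(-38\right) \left(- \frac{3}{2}\right) - 3 = 57 - 3 = 54$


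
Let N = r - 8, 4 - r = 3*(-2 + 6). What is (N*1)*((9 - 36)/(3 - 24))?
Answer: -144/7 ≈ -20.571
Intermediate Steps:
r = -8 (r = 4 - 3*(-2 + 6) = 4 - 3*4 = 4 - 1*12 = 4 - 12 = -8)
N = -16 (N = -8 - 8 = -16)
(N*1)*((9 - 36)/(3 - 24)) = (-16*1)*((9 - 36)/(3 - 24)) = -(-432)/(-21) = -(-432)*(-1)/21 = -16*9/7 = -144/7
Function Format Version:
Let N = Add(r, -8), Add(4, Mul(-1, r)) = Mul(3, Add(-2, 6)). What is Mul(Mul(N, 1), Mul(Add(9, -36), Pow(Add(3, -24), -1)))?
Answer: Rational(-144, 7) ≈ -20.571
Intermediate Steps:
r = -8 (r = Add(4, Mul(-1, Mul(3, Add(-2, 6)))) = Add(4, Mul(-1, Mul(3, 4))) = Add(4, Mul(-1, 12)) = Add(4, -12) = -8)
N = -16 (N = Add(-8, -8) = -16)
Mul(Mul(N, 1), Mul(Add(9, -36), Pow(Add(3, -24), -1))) = Mul(Mul(-16, 1), Mul(Add(9, -36), Pow(Add(3, -24), -1))) = Mul(-16, Mul(-27, Pow(-21, -1))) = Mul(-16, Mul(-27, Rational(-1, 21))) = Mul(-16, Rational(9, 7)) = Rational(-144, 7)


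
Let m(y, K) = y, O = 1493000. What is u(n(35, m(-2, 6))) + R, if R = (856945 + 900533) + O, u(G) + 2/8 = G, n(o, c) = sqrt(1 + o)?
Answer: 13001935/4 ≈ 3.2505e+6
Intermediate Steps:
u(G) = -1/4 + G
R = 3250478 (R = (856945 + 900533) + 1493000 = 1757478 + 1493000 = 3250478)
u(n(35, m(-2, 6))) + R = (-1/4 + sqrt(1 + 35)) + 3250478 = (-1/4 + sqrt(36)) + 3250478 = (-1/4 + 6) + 3250478 = 23/4 + 3250478 = 13001935/4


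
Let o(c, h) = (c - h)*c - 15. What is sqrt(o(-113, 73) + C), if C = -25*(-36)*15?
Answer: sqrt(34503) ≈ 185.75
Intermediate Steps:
C = 13500 (C = 900*15 = 13500)
o(c, h) = -15 + c*(c - h) (o(c, h) = c*(c - h) - 15 = -15 + c*(c - h))
sqrt(o(-113, 73) + C) = sqrt((-15 + (-113)**2 - 1*(-113)*73) + 13500) = sqrt((-15 + 12769 + 8249) + 13500) = sqrt(21003 + 13500) = sqrt(34503)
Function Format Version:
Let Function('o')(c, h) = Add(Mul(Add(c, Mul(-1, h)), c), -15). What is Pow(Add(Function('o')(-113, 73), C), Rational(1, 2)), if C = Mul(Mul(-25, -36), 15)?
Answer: Pow(34503, Rational(1, 2)) ≈ 185.75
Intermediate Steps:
C = 13500 (C = Mul(900, 15) = 13500)
Function('o')(c, h) = Add(-15, Mul(c, Add(c, Mul(-1, h)))) (Function('o')(c, h) = Add(Mul(c, Add(c, Mul(-1, h))), -15) = Add(-15, Mul(c, Add(c, Mul(-1, h)))))
Pow(Add(Function('o')(-113, 73), C), Rational(1, 2)) = Pow(Add(Add(-15, Pow(-113, 2), Mul(-1, -113, 73)), 13500), Rational(1, 2)) = Pow(Add(Add(-15, 12769, 8249), 13500), Rational(1, 2)) = Pow(Add(21003, 13500), Rational(1, 2)) = Pow(34503, Rational(1, 2))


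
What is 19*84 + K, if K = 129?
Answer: 1725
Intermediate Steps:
19*84 + K = 19*84 + 129 = 1596 + 129 = 1725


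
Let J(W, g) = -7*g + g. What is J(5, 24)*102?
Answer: -14688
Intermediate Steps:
J(W, g) = -6*g
J(5, 24)*102 = -6*24*102 = -144*102 = -14688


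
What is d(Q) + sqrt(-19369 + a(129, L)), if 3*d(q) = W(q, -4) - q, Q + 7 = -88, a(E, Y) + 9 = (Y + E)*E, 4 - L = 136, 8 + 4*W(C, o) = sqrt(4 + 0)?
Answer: 187/6 + I*sqrt(19765) ≈ 31.167 + 140.59*I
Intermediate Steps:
W(C, o) = -3/2 (W(C, o) = -2 + sqrt(4 + 0)/4 = -2 + sqrt(4)/4 = -2 + (1/4)*2 = -2 + 1/2 = -3/2)
L = -132 (L = 4 - 1*136 = 4 - 136 = -132)
a(E, Y) = -9 + E*(E + Y) (a(E, Y) = -9 + (Y + E)*E = -9 + (E + Y)*E = -9 + E*(E + Y))
Q = -95 (Q = -7 - 88 = -95)
d(q) = -1/2 - q/3 (d(q) = (-3/2 - q)/3 = -1/2 - q/3)
d(Q) + sqrt(-19369 + a(129, L)) = (-1/2 - 1/3*(-95)) + sqrt(-19369 + (-9 + 129**2 + 129*(-132))) = (-1/2 + 95/3) + sqrt(-19369 + (-9 + 16641 - 17028)) = 187/6 + sqrt(-19369 - 396) = 187/6 + sqrt(-19765) = 187/6 + I*sqrt(19765)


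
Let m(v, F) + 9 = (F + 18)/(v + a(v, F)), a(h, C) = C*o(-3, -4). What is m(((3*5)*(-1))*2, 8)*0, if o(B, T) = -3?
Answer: 0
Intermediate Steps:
a(h, C) = -3*C (a(h, C) = C*(-3) = -3*C)
m(v, F) = -9 + (18 + F)/(v - 3*F) (m(v, F) = -9 + (F + 18)/(v - 3*F) = -9 + (18 + F)/(v - 3*F))
m(((3*5)*(-1))*2, 8)*0 = ((18 - 9*(3*5)*(-1)*2 + 28*8)/(((3*5)*(-1))*2 - 3*8))*0 = ((18 - 9*15*(-1)*2 + 224)/((15*(-1))*2 - 24))*0 = ((18 - (-135)*2 + 224)/(-15*2 - 24))*0 = ((18 - 9*(-30) + 224)/(-30 - 24))*0 = ((18 + 270 + 224)/(-54))*0 = -1/54*512*0 = -256/27*0 = 0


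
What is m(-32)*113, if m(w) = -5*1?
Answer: -565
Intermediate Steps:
m(w) = -5
m(-32)*113 = -5*113 = -565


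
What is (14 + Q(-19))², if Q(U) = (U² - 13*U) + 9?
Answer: 398161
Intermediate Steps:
Q(U) = 9 + U² - 13*U
(14 + Q(-19))² = (14 + (9 + (-19)² - 13*(-19)))² = (14 + (9 + 361 + 247))² = (14 + 617)² = 631² = 398161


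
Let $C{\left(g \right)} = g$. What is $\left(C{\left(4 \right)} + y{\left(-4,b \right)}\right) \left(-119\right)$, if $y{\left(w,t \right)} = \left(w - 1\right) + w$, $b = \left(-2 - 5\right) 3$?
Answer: $595$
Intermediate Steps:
$b = -21$ ($b = \left(-7\right) 3 = -21$)
$y{\left(w,t \right)} = -1 + 2 w$ ($y{\left(w,t \right)} = \left(-1 + w\right) + w = -1 + 2 w$)
$\left(C{\left(4 \right)} + y{\left(-4,b \right)}\right) \left(-119\right) = \left(4 + \left(-1 + 2 \left(-4\right)\right)\right) \left(-119\right) = \left(4 - 9\right) \left(-119\right) = \left(-5\right) \left(-119\right) = 595$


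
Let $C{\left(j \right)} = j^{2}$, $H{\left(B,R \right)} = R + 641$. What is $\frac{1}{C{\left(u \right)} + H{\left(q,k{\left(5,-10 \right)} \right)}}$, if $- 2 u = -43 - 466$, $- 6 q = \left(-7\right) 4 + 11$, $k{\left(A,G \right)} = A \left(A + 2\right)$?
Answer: $\frac{4}{261785} \approx 1.528 \cdot 10^{-5}$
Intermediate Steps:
$k{\left(A,G \right)} = A \left(2 + A\right)$
$q = \frac{17}{6}$ ($q = - \frac{\left(-7\right) 4 + 11}{6} = - \frac{-28 + 11}{6} = \left(- \frac{1}{6}\right) \left(-17\right) = \frac{17}{6} \approx 2.8333$)
$H{\left(B,R \right)} = 641 + R$
$u = \frac{509}{2}$ ($u = - \frac{-43 - 466}{2} = \left(- \frac{1}{2}\right) \left(-509\right) = \frac{509}{2} \approx 254.5$)
$\frac{1}{C{\left(u \right)} + H{\left(q,k{\left(5,-10 \right)} \right)}} = \frac{1}{\left(\frac{509}{2}\right)^{2} + \left(641 + 5 \left(2 + 5\right)\right)} = \frac{1}{\frac{259081}{4} + \left(641 + 5 \cdot 7\right)} = \frac{1}{\frac{259081}{4} + \left(641 + 35\right)} = \frac{1}{\frac{259081}{4} + 676} = \frac{1}{\frac{261785}{4}} = \frac{4}{261785}$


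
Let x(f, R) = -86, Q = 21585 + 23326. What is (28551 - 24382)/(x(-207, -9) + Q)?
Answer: 379/4075 ≈ 0.093006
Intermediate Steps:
Q = 44911
(28551 - 24382)/(x(-207, -9) + Q) = (28551 - 24382)/(-86 + 44911) = 4169/44825 = 4169*(1/44825) = 379/4075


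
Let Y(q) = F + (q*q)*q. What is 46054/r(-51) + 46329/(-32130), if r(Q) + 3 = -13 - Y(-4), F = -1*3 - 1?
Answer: 61554413/69615 ≈ 884.21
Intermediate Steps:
F = -4 (F = -3 - 1 = -4)
Y(q) = -4 + q**3 (Y(q) = -4 + (q*q)*q = -4 + q**2*q = -4 + q**3)
r(Q) = 52 (r(Q) = -3 + (-13 - (-4 + (-4)**3)) = -3 + (-13 - (-4 - 64)) = -3 + (-13 - 1*(-68)) = -3 + (-13 + 68) = -3 + 55 = 52)
46054/r(-51) + 46329/(-32130) = 46054/52 + 46329/(-32130) = 46054*(1/52) + 46329*(-1/32130) = 23027/26 - 15443/10710 = 61554413/69615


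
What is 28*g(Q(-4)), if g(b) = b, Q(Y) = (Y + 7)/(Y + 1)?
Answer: -28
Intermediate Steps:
Q(Y) = (7 + Y)/(1 + Y)
28*g(Q(-4)) = 28*((7 - 4)/(1 - 4)) = 28*(3/(-3)) = 28*(-⅓*3) = 28*(-1) = -28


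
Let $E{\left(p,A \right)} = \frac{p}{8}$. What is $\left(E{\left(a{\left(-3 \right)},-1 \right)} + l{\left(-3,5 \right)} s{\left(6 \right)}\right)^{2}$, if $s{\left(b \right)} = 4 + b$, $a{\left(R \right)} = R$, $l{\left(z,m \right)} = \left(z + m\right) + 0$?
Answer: $\frac{24649}{64} \approx 385.14$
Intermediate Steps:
$l{\left(z,m \right)} = m + z$ ($l{\left(z,m \right)} = \left(m + z\right) + 0 = m + z$)
$E{\left(p,A \right)} = \frac{p}{8}$ ($E{\left(p,A \right)} = p \frac{1}{8} = \frac{p}{8}$)
$\left(E{\left(a{\left(-3 \right)},-1 \right)} + l{\left(-3,5 \right)} s{\left(6 \right)}\right)^{2} = \left(\frac{1}{8} \left(-3\right) + \left(5 - 3\right) \left(4 + 6\right)\right)^{2} = \left(- \frac{3}{8} + 2 \cdot 10\right)^{2} = \left(- \frac{3}{8} + 20\right)^{2} = \left(\frac{157}{8}\right)^{2} = \frac{24649}{64}$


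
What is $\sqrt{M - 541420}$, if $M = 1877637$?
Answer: $\sqrt{1336217} \approx 1155.9$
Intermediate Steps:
$\sqrt{M - 541420} = \sqrt{1877637 - 541420} = \sqrt{1336217}$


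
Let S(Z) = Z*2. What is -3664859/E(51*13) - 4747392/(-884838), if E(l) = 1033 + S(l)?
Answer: -538601235019/347888807 ≈ -1548.2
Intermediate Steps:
S(Z) = 2*Z
E(l) = 1033 + 2*l
-3664859/E(51*13) - 4747392/(-884838) = -3664859/(1033 + 2*(51*13)) - 4747392/(-884838) = -3664859/(1033 + 2*663) - 4747392*(-1/884838) = -3664859/(1033 + 1326) + 791232/147473 = -3664859/2359 + 791232/147473 = -538601235019/347888807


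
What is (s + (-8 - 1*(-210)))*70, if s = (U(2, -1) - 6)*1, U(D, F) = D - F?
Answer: 13930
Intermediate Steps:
s = -3 (s = ((2 - 1*(-1)) - 6)*1 = ((2 + 1) - 6)*1 = (3 - 6)*1 = -3*1 = -3)
(s + (-8 - 1*(-210)))*70 = (-3 + (-8 - 1*(-210)))*70 = (-3 + (-8 + 210))*70 = (-3 + 202)*70 = 199*70 = 13930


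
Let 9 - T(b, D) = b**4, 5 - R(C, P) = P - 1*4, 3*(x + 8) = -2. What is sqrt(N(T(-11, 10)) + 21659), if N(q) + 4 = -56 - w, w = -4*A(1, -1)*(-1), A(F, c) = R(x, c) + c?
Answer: sqrt(21563) ≈ 146.84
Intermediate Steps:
x = -26/3 (x = -8 + (1/3)*(-2) = -8 - 2/3 = -26/3 ≈ -8.6667)
R(C, P) = 9 - P (R(C, P) = 5 - (P - 1*4) = 5 - (P - 4) = 5 - (-4 + P) = 5 + (4 - P) = 9 - P)
A(F, c) = 9 (A(F, c) = (9 - c) + c = 9)
T(b, D) = 9 - b**4
w = 36 (w = -4*9*(-1) = -36*(-1) = 36)
N(q) = -96 (N(q) = -4 + (-56 - 1*36) = -4 + (-56 - 36) = -4 - 92 = -96)
sqrt(N(T(-11, 10)) + 21659) = sqrt(-96 + 21659) = sqrt(21563)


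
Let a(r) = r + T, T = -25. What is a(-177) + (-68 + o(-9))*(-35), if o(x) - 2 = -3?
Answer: 2213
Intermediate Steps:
o(x) = -1 (o(x) = 2 - 3 = -1)
a(r) = -25 + r (a(r) = r - 25 = -25 + r)
a(-177) + (-68 + o(-9))*(-35) = (-25 - 177) + (-68 - 1)*(-35) = -202 - 69*(-35) = -202 + 2415 = 2213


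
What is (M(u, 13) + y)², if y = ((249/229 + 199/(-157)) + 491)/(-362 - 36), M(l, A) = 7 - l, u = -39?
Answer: 410344118772804241/204755894778436 ≈ 2004.1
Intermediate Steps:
y = -17646445/14309294 (y = ((249*(1/229) + 199*(-1/157)) + 491)/(-398) = ((249/229 - 199/157) + 491)*(-1/398) = (-6478/35953 + 491)*(-1/398) = (17646445/35953)*(-1/398) = -17646445/14309294 ≈ -1.2332)
(M(u, 13) + y)² = ((7 - 1*(-39)) - 17646445/14309294)² = ((7 + 39) - 17646445/14309294)² = (46 - 17646445/14309294)² = (640581079/14309294)² = 410344118772804241/204755894778436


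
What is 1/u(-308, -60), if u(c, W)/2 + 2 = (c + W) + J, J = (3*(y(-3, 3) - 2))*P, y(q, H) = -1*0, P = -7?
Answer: -1/656 ≈ -0.0015244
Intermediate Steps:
y(q, H) = 0
J = 42 (J = (3*(0 - 2))*(-7) = (3*(-2))*(-7) = -6*(-7) = 42)
u(c, W) = 80 + 2*W + 2*c (u(c, W) = -4 + 2*((c + W) + 42) = -4 + 2*((W + c) + 42) = -4 + 2*(42 + W + c) = -4 + (84 + 2*W + 2*c) = 80 + 2*W + 2*c)
1/u(-308, -60) = 1/(80 + 2*(-60) + 2*(-308)) = 1/(80 - 120 - 616) = 1/(-656) = -1/656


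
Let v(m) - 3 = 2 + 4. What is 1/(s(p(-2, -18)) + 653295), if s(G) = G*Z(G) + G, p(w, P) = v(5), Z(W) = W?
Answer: 1/653385 ≈ 1.5305e-6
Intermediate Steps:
v(m) = 9 (v(m) = 3 + (2 + 4) = 3 + 6 = 9)
p(w, P) = 9
s(G) = G + G² (s(G) = G*G + G = G² + G = G + G²)
1/(s(p(-2, -18)) + 653295) = 1/(9*(1 + 9) + 653295) = 1/(9*10 + 653295) = 1/(90 + 653295) = 1/653385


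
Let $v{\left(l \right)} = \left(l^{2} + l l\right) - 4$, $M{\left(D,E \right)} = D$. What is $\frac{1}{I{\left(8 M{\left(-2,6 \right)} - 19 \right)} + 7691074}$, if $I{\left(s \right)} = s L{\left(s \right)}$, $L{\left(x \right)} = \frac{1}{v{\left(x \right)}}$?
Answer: $\frac{2446}{18812366969} \approx 1.3002 \cdot 10^{-7}$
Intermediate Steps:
$v{\left(l \right)} = -4 + 2 l^{2}$ ($v{\left(l \right)} = \left(l^{2} + l^{2}\right) - 4 = 2 l^{2} - 4 = -4 + 2 l^{2}$)
$L{\left(x \right)} = \frac{1}{-4 + 2 x^{2}}$
$I{\left(s \right)} = \frac{s}{2 \left(-2 + s^{2}\right)}$ ($I{\left(s \right)} = s \frac{1}{2 \left(-2 + s^{2}\right)} = \frac{s}{2 \left(-2 + s^{2}\right)}$)
$\frac{1}{I{\left(8 M{\left(-2,6 \right)} - 19 \right)} + 7691074} = \frac{1}{\frac{8 \left(-2\right) - 19}{2 \left(-2 + \left(8 \left(-2\right) - 19\right)^{2}\right)} + 7691074} = \frac{1}{\frac{-16 - 19}{2 \left(-2 + \left(-16 - 19\right)^{2}\right)} + 7691074} = \frac{1}{\frac{1}{2} \left(-35\right) \frac{1}{-2 + \left(-35\right)^{2}} + 7691074} = \frac{1}{\frac{1}{2} \left(-35\right) \frac{1}{-2 + 1225} + 7691074} = \frac{1}{\frac{1}{2} \left(-35\right) \frac{1}{1223} + 7691074} = \frac{1}{- \frac{35}{2446} + 7691074} = \frac{1}{\frac{18812366969}{2446}} = \frac{2446}{18812366969}$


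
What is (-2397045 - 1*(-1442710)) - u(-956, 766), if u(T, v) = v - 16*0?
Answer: -955101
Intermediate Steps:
u(T, v) = v (u(T, v) = v + 0 = v)
(-2397045 - 1*(-1442710)) - u(-956, 766) = (-2397045 - 1*(-1442710)) - 1*766 = (-2397045 + 1442710) - 766 = -954335 - 766 = -955101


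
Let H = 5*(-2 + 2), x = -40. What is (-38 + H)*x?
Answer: 1520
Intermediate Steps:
H = 0 (H = 5*0 = 0)
(-38 + H)*x = (-38 + 0)*(-40) = -38*(-40) = 1520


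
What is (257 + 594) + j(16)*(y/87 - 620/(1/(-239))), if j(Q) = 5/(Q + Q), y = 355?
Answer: 66829259/2784 ≈ 24005.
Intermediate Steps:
j(Q) = 5/(2*Q) (j(Q) = 5/((2*Q)) = 5*(1/(2*Q)) = 5/(2*Q))
(257 + 594) + j(16)*(y/87 - 620/(1/(-239))) = (257 + 594) + ((5/2)/16)*(355/87 - 620/(1/(-239))) = 851 + ((5/2)*(1/16))*(355*(1/87) - 620/(-1/239)) = 851 + 5*(355/87 - 620*(-239))/32 = 851 + 5*(355/87 + 148180)/32 = 851 + (5/32)*(12892015/87) = 851 + 64460075/2784 = 66829259/2784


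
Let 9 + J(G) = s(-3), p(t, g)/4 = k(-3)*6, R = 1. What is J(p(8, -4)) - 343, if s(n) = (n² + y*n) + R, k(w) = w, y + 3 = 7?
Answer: -354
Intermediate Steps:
y = 4 (y = -3 + 7 = 4)
s(n) = 1 + n² + 4*n (s(n) = (n² + 4*n) + 1 = 1 + n² + 4*n)
p(t, g) = -72 (p(t, g) = 4*(-3*6) = 4*(-18) = -72)
J(G) = -11 (J(G) = -9 + (1 + (-3)² + 4*(-3)) = -9 + (1 + 9 - 12) = -9 - 2 = -11)
J(p(8, -4)) - 343 = -11 - 343 = -354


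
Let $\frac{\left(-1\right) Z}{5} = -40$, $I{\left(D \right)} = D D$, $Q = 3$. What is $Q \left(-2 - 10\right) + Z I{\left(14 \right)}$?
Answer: $39164$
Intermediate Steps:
$I{\left(D \right)} = D^{2}$
$Z = 200$ ($Z = \left(-5\right) \left(-40\right) = 200$)
$Q \left(-2 - 10\right) + Z I{\left(14 \right)} = 3 \left(-2 - 10\right) + 200 \cdot 14^{2} = 3 \left(-12\right) + 200 \cdot 196 = -36 + 39200 = 39164$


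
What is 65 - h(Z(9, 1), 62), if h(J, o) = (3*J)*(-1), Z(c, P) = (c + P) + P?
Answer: 98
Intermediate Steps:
Z(c, P) = c + 2*P (Z(c, P) = (P + c) + P = c + 2*P)
h(J, o) = -3*J
65 - h(Z(9, 1), 62) = 65 - (-3)*(9 + 2*1) = 65 - (-3)*(9 + 2) = 65 - (-3)*11 = 65 - 1*(-33) = 65 + 33 = 98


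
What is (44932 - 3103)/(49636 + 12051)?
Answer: 41829/61687 ≈ 0.67808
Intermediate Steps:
(44932 - 3103)/(49636 + 12051) = 41829/61687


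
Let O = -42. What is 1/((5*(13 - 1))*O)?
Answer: -1/2520 ≈ -0.00039683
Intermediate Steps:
1/((5*(13 - 1))*O) = 1/((5*(13 - 1))*(-42)) = 1/((5*12)*(-42)) = 1/(60*(-42)) = 1/(-2520) = -1/2520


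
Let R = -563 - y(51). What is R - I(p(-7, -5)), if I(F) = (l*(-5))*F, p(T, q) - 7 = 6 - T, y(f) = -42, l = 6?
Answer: 79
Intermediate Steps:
p(T, q) = 13 - T (p(T, q) = 7 + (6 - T) = 13 - T)
I(F) = -30*F (I(F) = (6*(-5))*F = -30*F)
R = -521 (R = -563 - 1*(-42) = -563 + 42 = -521)
R - I(p(-7, -5)) = -521 - (-30)*(13 - 1*(-7)) = -521 - (-30)*(13 + 7) = -521 - (-30)*20 = -521 - 1*(-600) = -521 + 600 = 79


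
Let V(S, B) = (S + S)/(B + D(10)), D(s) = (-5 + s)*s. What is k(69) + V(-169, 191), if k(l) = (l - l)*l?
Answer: -338/241 ≈ -1.4025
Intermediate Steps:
D(s) = s*(-5 + s)
k(l) = 0 (k(l) = 0*l = 0)
V(S, B) = 2*S/(50 + B) (V(S, B) = (S + S)/(B + 10*(-5 + 10)) = (2*S)/(B + 10*5) = (2*S)/(B + 50) = (2*S)/(50 + B) = 2*S/(50 + B))
k(69) + V(-169, 191) = 0 + 2*(-169)/(50 + 191) = 0 + 2*(-169)/241 = 0 + 2*(-169)*(1/241) = 0 - 338/241 = -338/241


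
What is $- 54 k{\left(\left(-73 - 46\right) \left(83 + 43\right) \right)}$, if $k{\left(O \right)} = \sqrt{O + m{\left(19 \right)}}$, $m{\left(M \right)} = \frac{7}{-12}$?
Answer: $- 9 i \sqrt{539805} \approx - 6612.4 i$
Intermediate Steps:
$m{\left(M \right)} = - \frac{7}{12}$ ($m{\left(M \right)} = 7 \left(- \frac{1}{12}\right) = - \frac{7}{12}$)
$k{\left(O \right)} = \sqrt{- \frac{7}{12} + O}$ ($k{\left(O \right)} = \sqrt{O - \frac{7}{12}} = \sqrt{- \frac{7}{12} + O}$)
$- 54 k{\left(\left(-73 - 46\right) \left(83 + 43\right) \right)} = - 54 \frac{\sqrt{-21 + 36 \left(-73 - 46\right) \left(83 + 43\right)}}{6} = - 54 \frac{\sqrt{-21 + 36 \left(\left(-119\right) 126\right)}}{6} = - 54 \frac{\sqrt{-21 + 36 \left(-14994\right)}}{6} = - 54 \frac{\sqrt{-21 - 539784}}{6} = - 54 \frac{\sqrt{-539805}}{6} = - 54 \frac{i \sqrt{539805}}{6} = - 9 i \sqrt{539805}$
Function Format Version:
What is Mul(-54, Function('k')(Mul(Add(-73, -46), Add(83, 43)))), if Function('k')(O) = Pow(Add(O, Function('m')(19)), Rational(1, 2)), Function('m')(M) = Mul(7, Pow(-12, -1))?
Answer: Mul(-9, I, Pow(539805, Rational(1, 2))) ≈ Mul(-6612.4, I)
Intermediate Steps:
Function('m')(M) = Rational(-7, 12) (Function('m')(M) = Mul(7, Rational(-1, 12)) = Rational(-7, 12))
Function('k')(O) = Pow(Add(Rational(-7, 12), O), Rational(1, 2)) (Function('k')(O) = Pow(Add(O, Rational(-7, 12)), Rational(1, 2)) = Pow(Add(Rational(-7, 12), O), Rational(1, 2)))
Mul(-54, Function('k')(Mul(Add(-73, -46), Add(83, 43)))) = Mul(-54, Mul(Rational(1, 6), Pow(Add(-21, Mul(36, Mul(Add(-73, -46), Add(83, 43)))), Rational(1, 2)))) = Mul(-54, Mul(Rational(1, 6), Pow(Add(-21, Mul(36, Mul(-119, 126))), Rational(1, 2)))) = Mul(-54, Mul(Rational(1, 6), Pow(Add(-21, Mul(36, -14994)), Rational(1, 2)))) = Mul(-54, Mul(Rational(1, 6), Pow(Add(-21, -539784), Rational(1, 2)))) = Mul(-54, Mul(Rational(1, 6), Pow(-539805, Rational(1, 2)))) = Mul(-54, Mul(Rational(1, 6), Mul(I, Pow(539805, Rational(1, 2))))) = Mul(-54, Mul(Rational(1, 6), I, Pow(539805, Rational(1, 2)))) = Mul(-9, I, Pow(539805, Rational(1, 2)))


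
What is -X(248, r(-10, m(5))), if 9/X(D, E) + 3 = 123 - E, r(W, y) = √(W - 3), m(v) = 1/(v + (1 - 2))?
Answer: -1080/14413 - 9*I*√13/14413 ≈ -0.074932 - 0.0022514*I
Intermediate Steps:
m(v) = 1/(-1 + v) (m(v) = 1/(v - 1) = 1/(-1 + v))
r(W, y) = √(-3 + W)
X(D, E) = 9/(120 - E) (X(D, E) = 9/(-3 + (123 - E)) = 9/(120 - E))
-X(248, r(-10, m(5))) = -(-9)/(-120 + √(-3 - 10)) = -(-9)/(-120 + √(-13)) = -(-9)/(-120 + I*√13) = 9/(-120 + I*√13)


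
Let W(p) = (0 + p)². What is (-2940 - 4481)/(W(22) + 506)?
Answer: -7421/990 ≈ -7.4960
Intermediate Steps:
W(p) = p²
(-2940 - 4481)/(W(22) + 506) = (-2940 - 4481)/(22² + 506) = -7421/(484 + 506) = -7421/990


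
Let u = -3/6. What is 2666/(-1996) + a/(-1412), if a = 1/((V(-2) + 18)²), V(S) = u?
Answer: -576423523/431560150 ≈ -1.3357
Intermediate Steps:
u = -½ (u = -3*⅙ = -½ ≈ -0.50000)
V(S) = -½
a = 4/1225 (a = 1/((-½ + 18)²) = 1/((35/2)²) = 1/(1225/4) = 4/1225 ≈ 0.0032653)
2666/(-1996) + a/(-1412) = 2666/(-1996) + (4/1225)/(-1412) = 2666*(-1/1996) + (4/1225)*(-1/1412) = -1333/998 - 1/432425 = -576423523/431560150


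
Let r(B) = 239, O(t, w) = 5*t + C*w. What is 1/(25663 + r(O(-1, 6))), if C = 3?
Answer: 1/25902 ≈ 3.8607e-5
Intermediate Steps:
O(t, w) = 3*w + 5*t (O(t, w) = 5*t + 3*w = 3*w + 5*t)
1/(25663 + r(O(-1, 6))) = 1/(25663 + 239) = 1/25902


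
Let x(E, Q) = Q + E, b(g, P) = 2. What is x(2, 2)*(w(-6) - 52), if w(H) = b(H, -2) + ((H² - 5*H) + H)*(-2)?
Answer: -680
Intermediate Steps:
x(E, Q) = E + Q
w(H) = 2 - 2*H² + 8*H (w(H) = 2 + ((H² - 5*H) + H)*(-2) = 2 + (H² - 4*H)*(-2) = 2 + (-2*H² + 8*H) = 2 - 2*H² + 8*H)
x(2, 2)*(w(-6) - 52) = (2 + 2)*((2 - 2*(-6)² + 8*(-6)) - 52) = 4*((2 - 2*36 - 48) - 52) = 4*((2 - 72 - 48) - 52) = 4*(-118 - 52) = 4*(-170) = -680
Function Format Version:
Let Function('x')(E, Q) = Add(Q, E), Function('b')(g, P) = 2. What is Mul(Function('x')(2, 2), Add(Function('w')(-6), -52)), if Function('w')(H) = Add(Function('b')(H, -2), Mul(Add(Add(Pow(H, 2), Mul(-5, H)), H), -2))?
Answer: -680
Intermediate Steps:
Function('x')(E, Q) = Add(E, Q)
Function('w')(H) = Add(2, Mul(-2, Pow(H, 2)), Mul(8, H)) (Function('w')(H) = Add(2, Mul(Add(Add(Pow(H, 2), Mul(-5, H)), H), -2)) = Add(2, Mul(Add(Pow(H, 2), Mul(-4, H)), -2)) = Add(2, Add(Mul(-2, Pow(H, 2)), Mul(8, H))) = Add(2, Mul(-2, Pow(H, 2)), Mul(8, H)))
Mul(Function('x')(2, 2), Add(Function('w')(-6), -52)) = Mul(Add(2, 2), Add(Add(2, Mul(-2, Pow(-6, 2)), Mul(8, -6)), -52)) = Mul(4, Add(Add(2, Mul(-2, 36), -48), -52)) = Mul(4, Add(Add(2, -72, -48), -52)) = Mul(4, Add(-118, -52)) = Mul(4, -170) = -680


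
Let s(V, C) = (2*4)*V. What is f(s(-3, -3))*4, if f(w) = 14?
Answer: 56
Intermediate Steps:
s(V, C) = 8*V
f(s(-3, -3))*4 = 14*4 = 56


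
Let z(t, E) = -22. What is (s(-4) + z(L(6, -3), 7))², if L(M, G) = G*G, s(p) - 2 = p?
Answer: 576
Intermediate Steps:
s(p) = 2 + p
L(M, G) = G²
(s(-4) + z(L(6, -3), 7))² = ((2 - 4) - 22)² = (-2 - 22)² = (-24)² = 576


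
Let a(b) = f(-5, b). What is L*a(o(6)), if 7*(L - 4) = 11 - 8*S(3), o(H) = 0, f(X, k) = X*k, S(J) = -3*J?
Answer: 0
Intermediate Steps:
a(b) = -5*b
L = 111/7 (L = 4 + (11 - (-24)*3)/7 = 4 + (11 - 8*(-9))/7 = 4 + (11 + 72)/7 = 4 + (1/7)*83 = 4 + 83/7 = 111/7 ≈ 15.857)
L*a(o(6)) = 111*(-5*0)/7 = (111/7)*0 = 0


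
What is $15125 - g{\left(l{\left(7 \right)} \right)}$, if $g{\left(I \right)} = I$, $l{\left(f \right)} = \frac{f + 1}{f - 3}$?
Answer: $15123$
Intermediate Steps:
$l{\left(f \right)} = \frac{1 + f}{-3 + f}$
$15125 - g{\left(l{\left(7 \right)} \right)} = 15125 - \frac{1 + 7}{-3 + 7} = 15125 - \frac{1}{4} \cdot 8 = 15125 - 2 = 15123$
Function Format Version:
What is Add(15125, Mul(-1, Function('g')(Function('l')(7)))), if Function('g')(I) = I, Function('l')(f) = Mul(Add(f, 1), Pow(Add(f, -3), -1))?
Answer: 15123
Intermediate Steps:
Function('l')(f) = Mul(Pow(Add(-3, f), -1), Add(1, f)) (Function('l')(f) = Mul(Add(1, f), Pow(Add(-3, f), -1)) = Mul(Pow(Add(-3, f), -1), Add(1, f)))
Add(15125, Mul(-1, Function('g')(Function('l')(7)))) = Add(15125, Mul(-1, Mul(Pow(Add(-3, 7), -1), Add(1, 7)))) = Add(15125, Mul(-1, Mul(Pow(4, -1), 8))) = Add(15125, Mul(-1, Mul(Rational(1, 4), 8))) = Add(15125, Mul(-1, 2)) = Add(15125, -2) = 15123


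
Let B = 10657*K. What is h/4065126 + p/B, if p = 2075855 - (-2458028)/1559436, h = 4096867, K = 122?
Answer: 894412994608986319/343419634600269006 ≈ 2.6044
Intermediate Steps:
B = 1300154 (B = 10657*122 = 1300154)
p = 809291368952/389859 (p = 2075855 - (-2458028)/1559436 = 2075855 - 1*(-614507/389859) = 2075855 + 614507/389859 = 809291368952/389859 ≈ 2.0759e+6)
h/4065126 + p/B = 4096867/4065126 + (809291368952/389859)/1300154 = 4096867*(1/4065126) + (809291368952/389859)*(1/1300154) = 4096867/4065126 + 404645684476/253438369143 = 894412994608986319/343419634600269006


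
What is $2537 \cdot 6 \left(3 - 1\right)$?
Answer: $30444$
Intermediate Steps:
$2537 \cdot 6 \left(3 - 1\right) = 2537 \cdot 6 \cdot 2 = 2537 \cdot 12 = 30444$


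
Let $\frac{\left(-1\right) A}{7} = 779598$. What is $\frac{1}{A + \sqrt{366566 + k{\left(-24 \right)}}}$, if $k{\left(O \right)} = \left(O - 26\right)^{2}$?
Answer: $- \frac{909531}{4963479778255} - \frac{\sqrt{369066}}{29780878669530} \approx -1.8327 \cdot 10^{-7}$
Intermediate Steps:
$k{\left(O \right)} = \left(-26 + O\right)^{2}$
$A = -5457186$ ($A = \left(-7\right) 779598 = -5457186$)
$\frac{1}{A + \sqrt{366566 + k{\left(-24 \right)}}} = \frac{1}{-5457186 + \sqrt{366566 + \left(-26 - 24\right)^{2}}} = \frac{1}{-5457186 + \sqrt{366566 + \left(-50\right)^{2}}} = \frac{1}{-5457186 + \sqrt{366566 + 2500}} = \frac{1}{-5457186 + \sqrt{369066}}$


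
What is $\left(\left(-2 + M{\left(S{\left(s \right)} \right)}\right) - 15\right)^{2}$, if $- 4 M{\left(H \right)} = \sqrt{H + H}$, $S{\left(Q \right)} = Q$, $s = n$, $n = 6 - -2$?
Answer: $324$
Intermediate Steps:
$n = 8$ ($n = 6 + 2 = 8$)
$s = 8$
$M{\left(H \right)} = - \frac{\sqrt{2} \sqrt{H}}{4}$ ($M{\left(H \right)} = - \frac{\sqrt{H + H}}{4} = - \frac{\sqrt{2 H}}{4} = - \frac{\sqrt{2} \sqrt{H}}{4}$)
$\left(\left(-2 + M{\left(S{\left(s \right)} \right)}\right) - 15\right)^{2} = \left(\left(-2 - \frac{\sqrt{2} \sqrt{8}}{4}\right) - 15\right)^{2} = \left(\left(-2 - \frac{\sqrt{2} \cdot 2 \sqrt{2}}{4}\right) - 15\right)^{2} = \left(\left(-2 - 1\right) - 15\right)^{2} = \left(-3 - 15\right)^{2} = \left(-18\right)^{2} = 324$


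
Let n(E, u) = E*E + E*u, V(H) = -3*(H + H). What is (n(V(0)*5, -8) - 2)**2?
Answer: 4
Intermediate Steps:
V(H) = -6*H
n(E, u) = E**2 + E*u
(n(V(0)*5, -8) - 2)**2 = ((-6*0*5)*(-6*0*5 - 8) - 2)**2 = ((0*5)*(0*5 - 8) - 2)**2 = (0*(0 - 8) - 2)**2 = (0*(-8) - 2)**2 = (0 - 2)**2 = (-2)**2 = 4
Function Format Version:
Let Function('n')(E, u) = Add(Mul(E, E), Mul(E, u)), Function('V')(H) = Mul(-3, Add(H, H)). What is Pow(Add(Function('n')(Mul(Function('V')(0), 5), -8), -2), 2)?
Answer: 4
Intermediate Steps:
Function('V')(H) = Mul(-6, H) (Function('V')(H) = Mul(-3, Mul(2, H)) = Mul(-6, H))
Function('n')(E, u) = Add(Pow(E, 2), Mul(E, u))
Pow(Add(Function('n')(Mul(Function('V')(0), 5), -8), -2), 2) = Pow(Add(Mul(Mul(Mul(-6, 0), 5), Add(Mul(Mul(-6, 0), 5), -8)), -2), 2) = Pow(Add(Mul(Mul(0, 5), Add(Mul(0, 5), -8)), -2), 2) = Pow(Add(Mul(0, Add(0, -8)), -2), 2) = Pow(Add(Mul(0, -8), -2), 2) = Pow(Add(0, -2), 2) = Pow(-2, 2) = 4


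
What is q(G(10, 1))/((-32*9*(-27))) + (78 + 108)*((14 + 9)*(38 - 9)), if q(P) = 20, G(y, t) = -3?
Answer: 241176533/1944 ≈ 1.2406e+5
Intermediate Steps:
q(G(10, 1))/((-32*9*(-27))) + (78 + 108)*((14 + 9)*(38 - 9)) = 20/((-32*9*(-27))) + (78 + 108)*((14 + 9)*(38 - 9)) = 20/((-288*(-27))) + 186*(23*29) = 20/7776 + 186*667 = 20*(1/7776) + 124062 = 5/1944 + 124062 = 241176533/1944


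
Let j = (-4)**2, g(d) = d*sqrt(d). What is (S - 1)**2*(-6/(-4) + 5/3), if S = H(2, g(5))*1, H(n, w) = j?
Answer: 1425/2 ≈ 712.50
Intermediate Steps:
g(d) = d**(3/2)
j = 16
H(n, w) = 16
S = 16 (S = 16*1 = 16)
(S - 1)**2*(-6/(-4) + 5/3) = (16 - 1)**2*(-6/(-4) + 5/3) = 15**2*(-6*(-1/4) + 5*(1/3)) = 225*(3/2 + 5/3) = 225*(19/6) = 1425/2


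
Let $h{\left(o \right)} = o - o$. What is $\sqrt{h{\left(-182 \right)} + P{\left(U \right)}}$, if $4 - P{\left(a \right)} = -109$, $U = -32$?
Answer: $\sqrt{113} \approx 10.63$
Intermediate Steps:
$h{\left(o \right)} = 0$
$P{\left(a \right)} = 113$ ($P{\left(a \right)} = 4 - -109 = 4 + 109 = 113$)
$\sqrt{h{\left(-182 \right)} + P{\left(U \right)}} = \sqrt{0 + 113} = \sqrt{113}$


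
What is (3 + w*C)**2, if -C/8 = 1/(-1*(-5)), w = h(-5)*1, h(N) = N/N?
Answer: 49/25 ≈ 1.9600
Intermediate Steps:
h(N) = 1
w = 1 (w = 1*1 = 1)
C = -8/5 (C = -8/((-1*(-5))) = -8/5 ≈ -1.6000)
(3 + w*C)**2 = (3 + 1*(-8/5))**2 = (3 - 8/5)**2 = (7/5)**2 = 49/25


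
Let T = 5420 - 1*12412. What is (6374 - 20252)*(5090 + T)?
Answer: 26395956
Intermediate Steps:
T = -6992 (T = 5420 - 12412 = -6992)
(6374 - 20252)*(5090 + T) = (6374 - 20252)*(5090 - 6992) = -13878*(-1902) = 26395956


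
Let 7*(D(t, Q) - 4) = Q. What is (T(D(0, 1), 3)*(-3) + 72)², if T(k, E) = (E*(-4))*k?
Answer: 2396304/49 ≈ 48904.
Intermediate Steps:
D(t, Q) = 4 + Q/7
T(k, E) = -4*E*k (T(k, E) = (-4*E)*k = -4*E*k)
(T(D(0, 1), 3)*(-3) + 72)² = (-4*3*(4 + (⅐)*1)*(-3) + 72)² = (-4*3*(4 + ⅐)*(-3) + 72)² = (-4*3*29/7*(-3) + 72)² = (-348/7*(-3) + 72)² = (1044/7 + 72)² = (1548/7)² = 2396304/49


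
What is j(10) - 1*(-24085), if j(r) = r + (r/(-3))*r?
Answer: 72185/3 ≈ 24062.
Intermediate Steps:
j(r) = r - r²/3 (j(r) = r + (r*(-⅓))*r = r + (-r/3)*r = r - r²/3)
j(10) - 1*(-24085) = (⅓)*10*(3 - 1*10) - 1*(-24085) = (⅓)*10*(3 - 10) + 24085 = (⅓)*10*(-7) + 24085 = -70/3 + 24085 = 72185/3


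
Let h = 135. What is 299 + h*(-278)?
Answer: -37231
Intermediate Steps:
299 + h*(-278) = 299 + 135*(-278) = 299 - 37530 = -37231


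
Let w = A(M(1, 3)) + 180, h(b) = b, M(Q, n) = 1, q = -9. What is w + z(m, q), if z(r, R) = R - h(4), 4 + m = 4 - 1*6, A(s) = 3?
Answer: 170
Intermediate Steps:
m = -6 (m = -4 + (4 - 1*6) = -4 + (4 - 6) = -4 - 2 = -6)
z(r, R) = -4 + R (z(r, R) = R - 1*4 = R - 4 = -4 + R)
w = 183 (w = 3 + 180 = 183)
w + z(m, q) = 183 + (-4 - 9) = 183 - 13 = 170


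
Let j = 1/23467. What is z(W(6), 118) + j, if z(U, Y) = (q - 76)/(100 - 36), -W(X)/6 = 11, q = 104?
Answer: 164285/375472 ≈ 0.43754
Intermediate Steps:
W(X) = -66 (W(X) = -6*11 = -66)
z(U, Y) = 7/16 (z(U, Y) = (104 - 76)/(100 - 36) = 28/64 = 28*(1/64) = 7/16)
j = 1/23467 ≈ 4.2613e-5
z(W(6), 118) + j = 7/16 + 1/23467 = 164285/375472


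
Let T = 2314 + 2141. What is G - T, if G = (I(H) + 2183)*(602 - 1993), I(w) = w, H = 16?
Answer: -3063264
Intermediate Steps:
G = -3058809 (G = (16 + 2183)*(602 - 1993) = 2199*(-1391) = -3058809)
T = 4455
G - T = -3058809 - 1*4455 = -3058809 - 4455 = -3063264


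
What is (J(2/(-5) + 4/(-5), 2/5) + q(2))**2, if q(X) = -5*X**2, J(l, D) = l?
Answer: 11236/25 ≈ 449.44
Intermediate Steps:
(J(2/(-5) + 4/(-5), 2/5) + q(2))**2 = ((2/(-5) + 4/(-5)) - 5*2**2)**2 = ((2*(-1/5) + 4*(-1/5)) - 5*4)**2 = ((-2/5 - 4/5) - 20)**2 = (-6/5 - 20)**2 = (-106/5)**2 = 11236/25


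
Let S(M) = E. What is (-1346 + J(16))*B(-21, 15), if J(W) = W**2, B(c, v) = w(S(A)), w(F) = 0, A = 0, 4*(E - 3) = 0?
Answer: 0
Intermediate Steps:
E = 3 (E = 3 + (1/4)*0 = 3 + 0 = 3)
S(M) = 3
B(c, v) = 0
(-1346 + J(16))*B(-21, 15) = (-1346 + 16**2)*0 = (-1346 + 256)*0 = -1090*0 = 0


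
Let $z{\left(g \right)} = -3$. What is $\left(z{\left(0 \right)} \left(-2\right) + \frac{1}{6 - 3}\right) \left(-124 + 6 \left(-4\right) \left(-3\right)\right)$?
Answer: $- \frac{988}{3} \approx -329.33$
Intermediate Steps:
$\left(z{\left(0 \right)} \left(-2\right) + \frac{1}{6 - 3}\right) \left(-124 + 6 \left(-4\right) \left(-3\right)\right) = \left(\left(-3\right) \left(-2\right) + \frac{1}{6 - 3}\right) \left(-124 + 6 \left(-4\right) \left(-3\right)\right) = \left(6 + \frac{1}{3}\right) \left(-124 - -72\right) = \left(6 + \frac{1}{3}\right) \left(-124 + 72\right) = \frac{19}{3} \left(-52\right) = - \frac{988}{3}$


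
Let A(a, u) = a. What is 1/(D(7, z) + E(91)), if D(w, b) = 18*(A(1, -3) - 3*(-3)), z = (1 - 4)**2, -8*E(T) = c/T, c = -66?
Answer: 364/65553 ≈ 0.0055528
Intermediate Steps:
E(T) = 33/(4*T) (E(T) = -(-33)/(4*T) = 33/(4*T))
z = 9 (z = (-3)**2 = 9)
D(w, b) = 180 (D(w, b) = 18*(1 - 3*(-3)) = 18*(1 + 9) = 18*10 = 180)
1/(D(7, z) + E(91)) = 1/(180 + (33/4)/91) = 1/(180 + (33/4)*(1/91)) = 1/(180 + 33/364) = 1/(65553/364) = 364/65553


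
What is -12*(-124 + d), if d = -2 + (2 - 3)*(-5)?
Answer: 1452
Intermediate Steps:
d = 3 (d = -2 - 1*(-5) = -2 + 5 = 3)
-12*(-124 + d) = -12*(-124 + 3) = -12*(-121) = 1452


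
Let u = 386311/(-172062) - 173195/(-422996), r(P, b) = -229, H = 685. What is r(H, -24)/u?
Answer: 8333486072604/66803864833 ≈ 124.75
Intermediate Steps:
u = -66803864833/36390768876 (u = 386311*(-1/172062) - 173195*(-1/422996) = -386311/172062 + 173195/422996 = -66803864833/36390768876 ≈ -1.8357)
r(H, -24)/u = -229/(-66803864833/36390768876) = -229*(-36390768876/66803864833) = 8333486072604/66803864833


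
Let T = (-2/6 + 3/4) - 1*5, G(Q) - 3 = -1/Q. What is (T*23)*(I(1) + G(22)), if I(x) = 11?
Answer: -35305/24 ≈ -1471.0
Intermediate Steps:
G(Q) = 3 - 1/Q
T = -55/12 (T = (-2*1/6 + 3*(1/4)) - 5 = (-1/3 + 3/4) - 5 = 5/12 - 5 = -55/12 ≈ -4.5833)
(T*23)*(I(1) + G(22)) = (-55/12*23)*(11 + (3 - 1/22)) = -1265*(11 + (3 - 1*1/22))/12 = -1265*(11 + (3 - 1/22))/12 = -1265*(11 + 65/22)/12 = -1265/12*307/22 = -35305/24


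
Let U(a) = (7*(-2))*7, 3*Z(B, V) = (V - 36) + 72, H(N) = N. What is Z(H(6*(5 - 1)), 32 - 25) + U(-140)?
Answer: -251/3 ≈ -83.667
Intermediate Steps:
Z(B, V) = 12 + V/3 (Z(B, V) = ((V - 36) + 72)/3 = ((-36 + V) + 72)/3 = (36 + V)/3 = 12 + V/3)
U(a) = -98 (U(a) = -14*7 = -98)
Z(H(6*(5 - 1)), 32 - 25) + U(-140) = (12 + (32 - 25)/3) - 98 = (12 + (1/3)*7) - 98 = (12 + 7/3) - 98 = 43/3 - 98 = -251/3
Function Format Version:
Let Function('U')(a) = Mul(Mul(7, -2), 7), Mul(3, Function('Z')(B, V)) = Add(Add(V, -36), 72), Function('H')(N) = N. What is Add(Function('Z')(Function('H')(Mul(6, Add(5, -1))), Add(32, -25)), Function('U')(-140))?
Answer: Rational(-251, 3) ≈ -83.667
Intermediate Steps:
Function('Z')(B, V) = Add(12, Mul(Rational(1, 3), V)) (Function('Z')(B, V) = Mul(Rational(1, 3), Add(Add(V, -36), 72)) = Mul(Rational(1, 3), Add(Add(-36, V), 72)) = Mul(Rational(1, 3), Add(36, V)) = Add(12, Mul(Rational(1, 3), V)))
Function('U')(a) = -98 (Function('U')(a) = Mul(-14, 7) = -98)
Add(Function('Z')(Function('H')(Mul(6, Add(5, -1))), Add(32, -25)), Function('U')(-140)) = Add(Add(12, Mul(Rational(1, 3), Add(32, -25))), -98) = Add(Add(12, Mul(Rational(1, 3), 7)), -98) = Add(Add(12, Rational(7, 3)), -98) = Add(Rational(43, 3), -98) = Rational(-251, 3)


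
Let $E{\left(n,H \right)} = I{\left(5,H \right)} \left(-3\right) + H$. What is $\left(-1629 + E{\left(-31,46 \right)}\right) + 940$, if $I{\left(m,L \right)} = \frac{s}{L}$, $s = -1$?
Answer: $- \frac{29575}{46} \approx -642.93$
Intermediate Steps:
$I{\left(m,L \right)} = - \frac{1}{L}$
$E{\left(n,H \right)} = H + \frac{3}{H}$ ($E{\left(n,H \right)} = - \frac{1}{H} \left(-3\right) + H = \frac{3}{H} + H = H + \frac{3}{H}$)
$\left(-1629 + E{\left(-31,46 \right)}\right) + 940 = \left(-1629 + \left(46 + \frac{3}{46}\right)\right) + 940 = \left(-1629 + \frac{2119}{46}\right) + 940 = - \frac{72815}{46} + 940 = - \frac{29575}{46}$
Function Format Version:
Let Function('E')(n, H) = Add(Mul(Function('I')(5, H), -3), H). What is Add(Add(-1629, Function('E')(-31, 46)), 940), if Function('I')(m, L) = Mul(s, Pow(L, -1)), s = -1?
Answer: Rational(-29575, 46) ≈ -642.93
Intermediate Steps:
Function('I')(m, L) = Mul(-1, Pow(L, -1))
Function('E')(n, H) = Add(H, Mul(3, Pow(H, -1))) (Function('E')(n, H) = Add(Mul(Mul(-1, Pow(H, -1)), -3), H) = Add(Mul(3, Pow(H, -1)), H) = Add(H, Mul(3, Pow(H, -1))))
Add(Add(-1629, Function('E')(-31, 46)), 940) = Add(Add(-1629, Add(46, Mul(3, Pow(46, -1)))), 940) = Add(Add(-1629, Add(46, Mul(3, Rational(1, 46)))), 940) = Add(Add(-1629, Add(46, Rational(3, 46))), 940) = Add(Add(-1629, Rational(2119, 46)), 940) = Add(Rational(-72815, 46), 940) = Rational(-29575, 46)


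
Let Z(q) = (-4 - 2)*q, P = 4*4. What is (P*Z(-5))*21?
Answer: 10080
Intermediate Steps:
P = 16
Z(q) = -6*q
(P*Z(-5))*21 = (16*(-6*(-5)))*21 = (16*30)*21 = 480*21 = 10080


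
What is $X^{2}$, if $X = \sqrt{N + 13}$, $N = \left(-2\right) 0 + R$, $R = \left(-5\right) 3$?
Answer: $-2$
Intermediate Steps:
$R = -15$
$N = -15$ ($N = \left(-2\right) 0 - 15 = 0 - 15 = -15$)
$X = i \sqrt{2}$ ($X = \sqrt{-15 + 13} = \sqrt{-2} = i \sqrt{2} \approx 1.4142 i$)
$X^{2} = \left(i \sqrt{2}\right)^{2} = -2$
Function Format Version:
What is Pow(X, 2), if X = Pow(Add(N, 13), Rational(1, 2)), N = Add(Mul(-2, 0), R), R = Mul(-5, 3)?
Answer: -2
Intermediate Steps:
R = -15
N = -15 (N = Add(Mul(-2, 0), -15) = Add(0, -15) = -15)
X = Mul(I, Pow(2, Rational(1, 2))) (X = Pow(Add(-15, 13), Rational(1, 2)) = Pow(-2, Rational(1, 2)) = Mul(I, Pow(2, Rational(1, 2))) ≈ Mul(1.4142, I))
Pow(X, 2) = Pow(Mul(I, Pow(2, Rational(1, 2))), 2) = -2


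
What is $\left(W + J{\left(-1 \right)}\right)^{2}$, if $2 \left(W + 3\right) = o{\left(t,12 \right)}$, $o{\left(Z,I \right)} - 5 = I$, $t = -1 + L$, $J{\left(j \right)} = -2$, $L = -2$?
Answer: $\frac{49}{4} \approx 12.25$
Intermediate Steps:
$t = -3$ ($t = -1 - 2 = -3$)
$o{\left(Z,I \right)} = 5 + I$
$W = \frac{11}{2}$ ($W = -3 + \frac{5 + 12}{2} = -3 + \frac{1}{2} \cdot 17 = -3 + \frac{17}{2} = \frac{11}{2} \approx 5.5$)
$\left(W + J{\left(-1 \right)}\right)^{2} = \left(\frac{11}{2} - 2\right)^{2} = \left(\frac{7}{2}\right)^{2} = \frac{49}{4}$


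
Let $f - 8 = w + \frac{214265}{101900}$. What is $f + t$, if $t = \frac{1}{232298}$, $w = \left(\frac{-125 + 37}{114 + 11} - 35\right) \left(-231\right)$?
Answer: $\frac{488675053053947}{59177915500} \approx 8257.7$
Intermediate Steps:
$w = \frac{1030953}{125}$ ($w = \left(- \frac{88}{125} - 35\right) \left(-231\right) = \left(- \frac{4463}{125}\right) \left(-231\right) = \frac{1030953}{125} \approx 8247.6$)
$t = \frac{1}{232298} \approx 4.3048 \cdot 10^{-6}$
$f = \frac{4207311753}{509500}$ ($f = 8 + \left(\frac{1030953}{125} + \frac{214265}{101900}\right) = 8 + \left(\frac{1030953}{125} + 214265 \cdot \frac{1}{101900}\right) = 8 + \left(\frac{1030953}{125} + \frac{42853}{20380}\right) = 8 + \frac{4203235753}{509500} = \frac{4207311753}{509500} \approx 8257.7$)
$f + t = \frac{4207311753}{509500} + \frac{1}{232298} = \frac{488675053053947}{59177915500}$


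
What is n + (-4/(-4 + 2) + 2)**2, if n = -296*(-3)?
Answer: 904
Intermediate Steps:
n = 888
n + (-4/(-4 + 2) + 2)**2 = 888 + (-4/(-4 + 2) + 2)**2 = 888 + (-4/(-2) + 2)**2 = 888 + (-1/2*(-4) + 2)**2 = 888 + (2 + 2)**2 = 888 + 4**2 = 888 + 16 = 904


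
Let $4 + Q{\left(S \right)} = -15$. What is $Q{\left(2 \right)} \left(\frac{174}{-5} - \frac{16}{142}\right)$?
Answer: $\frac{235486}{355} \approx 663.34$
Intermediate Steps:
$Q{\left(S \right)} = -19$ ($Q{\left(S \right)} = -4 - 15 = -19$)
$Q{\left(2 \right)} \left(\frac{174}{-5} - \frac{16}{142}\right) = - 19 \left(\frac{174}{-5} - \frac{16}{142}\right) = - 19 \left(174 \left(- \frac{1}{5}\right) - \frac{8}{71}\right) = - 19 \left(- \frac{174}{5} - \frac{8}{71}\right) = \left(-19\right) \left(- \frac{12394}{355}\right) = \frac{235486}{355}$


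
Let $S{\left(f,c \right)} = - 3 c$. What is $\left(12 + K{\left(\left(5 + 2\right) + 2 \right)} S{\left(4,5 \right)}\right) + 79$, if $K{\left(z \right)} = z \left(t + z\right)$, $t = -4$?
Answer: $-584$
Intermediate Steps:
$K{\left(z \right)} = z \left(-4 + z\right)$
$\left(12 + K{\left(\left(5 + 2\right) + 2 \right)} S{\left(4,5 \right)}\right) + 79 = \left(12 + \left(\left(5 + 2\right) + 2\right) \left(-4 + \left(\left(5 + 2\right) + 2\right)\right) \left(\left(-3\right) 5\right)\right) + 79 = \left(12 + \left(7 + 2\right) \left(-4 + \left(7 + 2\right)\right) \left(-15\right)\right) + 79 = \left(12 + 9 \left(-4 + 9\right) \left(-15\right)\right) + 79 = \left(12 + 9 \cdot 5 \left(-15\right)\right) + 79 = \left(12 + 45 \left(-15\right)\right) + 79 = \left(12 - 675\right) + 79 = -663 + 79 = -584$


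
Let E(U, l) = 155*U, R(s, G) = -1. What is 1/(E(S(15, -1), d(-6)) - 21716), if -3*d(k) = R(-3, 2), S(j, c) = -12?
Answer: -1/23576 ≈ -4.2416e-5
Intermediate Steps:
d(k) = ⅓ (d(k) = -⅓*(-1) = ⅓)
1/(E(S(15, -1), d(-6)) - 21716) = 1/(155*(-12) - 21716) = 1/(-1860 - 21716) = 1/(-23576) = -1/23576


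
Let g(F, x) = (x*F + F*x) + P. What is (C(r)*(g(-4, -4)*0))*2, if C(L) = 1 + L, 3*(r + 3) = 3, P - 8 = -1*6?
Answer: 0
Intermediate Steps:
P = 2 (P = 8 - 1*6 = 8 - 6 = 2)
r = -2 (r = -3 + (⅓)*3 = -3 + 1 = -2)
g(F, x) = 2 + 2*F*x (g(F, x) = (x*F + F*x) + 2 = (F*x + F*x) + 2 = 2*F*x + 2 = 2 + 2*F*x)
(C(r)*(g(-4, -4)*0))*2 = ((1 - 2)*((2 + 2*(-4)*(-4))*0))*2 = -(2 + 32)*0*2 = -34*0*2 = -1*0*2 = 0*2 = 0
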